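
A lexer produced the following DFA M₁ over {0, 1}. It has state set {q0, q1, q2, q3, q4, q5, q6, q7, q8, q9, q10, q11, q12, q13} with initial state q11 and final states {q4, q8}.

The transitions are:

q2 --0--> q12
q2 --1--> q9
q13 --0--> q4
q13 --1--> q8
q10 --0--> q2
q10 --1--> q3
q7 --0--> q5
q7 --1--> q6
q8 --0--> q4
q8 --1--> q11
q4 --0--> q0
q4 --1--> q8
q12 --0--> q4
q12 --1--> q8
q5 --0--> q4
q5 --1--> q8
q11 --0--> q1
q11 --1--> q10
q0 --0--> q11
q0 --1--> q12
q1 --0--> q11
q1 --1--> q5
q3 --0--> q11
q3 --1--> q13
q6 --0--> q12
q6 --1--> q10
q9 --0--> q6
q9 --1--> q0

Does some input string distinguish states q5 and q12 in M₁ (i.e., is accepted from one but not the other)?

No

First remove the unreachable states {q7}; 13 states remain.
P0 = {q4,q8} | {q0,q1,q2,q3,q5,q6,q9,q10,q11,q12,q13}.
On input 0, block {q4,q8} splits into {q4} and {q8}.
Split {q0,q1,q2,q3,q5,q6,q9,q10,q11,q12,q13} by δ(·,0) → {q0,q1,q2,q3,q6,q9,q10,q11} and {q5,q12,q13}.
On input 0, block {q0,q1,q2,q3,q6,q9,q10,q11} splits into {q0,q1,q3,q9,q10,q11} and {q2,q6}.
Refine {q0,q1,q3,q9,q10,q11} on symbol 0: members go to different blocks, giving {q0,q1,q3,q11} and {q9,q10}.
Refine {q0,q1,q3,q11} on symbol 1: members go to different blocks, giving {q0,q1,q3} and {q11}.
The partition is now stable with 7 blocks: {q4} | {q0,q1,q3} | {q8} | {q5,q12,q13} | {q2,q6} | {q9,q10} | {q11}.
q5 and q12 lie in the same block of the stable partition, so they are equivalent — no string distinguishes them.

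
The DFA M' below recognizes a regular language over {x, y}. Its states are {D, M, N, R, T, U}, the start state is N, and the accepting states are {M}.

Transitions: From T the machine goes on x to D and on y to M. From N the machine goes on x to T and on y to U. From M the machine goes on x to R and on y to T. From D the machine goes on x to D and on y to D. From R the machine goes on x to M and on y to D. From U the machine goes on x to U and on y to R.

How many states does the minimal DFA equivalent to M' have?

Every state is reachable, so we keep all 6.
Start with accepting vs non-accepting: {M} | {D,N,R,T,U}.
Refine {D,N,R,T,U} on symbol x: members go to different blocks, giving {D,N,T,U} and {R}.
Split {D,N,T,U} by δ(·,y) → {D,N} and {T} and {U}.
On input x, block {D,N} splits into {D} and {N}.
The partition is now stable with 6 blocks: {M} | {D} | {R} | {T} | {U} | {N}.

6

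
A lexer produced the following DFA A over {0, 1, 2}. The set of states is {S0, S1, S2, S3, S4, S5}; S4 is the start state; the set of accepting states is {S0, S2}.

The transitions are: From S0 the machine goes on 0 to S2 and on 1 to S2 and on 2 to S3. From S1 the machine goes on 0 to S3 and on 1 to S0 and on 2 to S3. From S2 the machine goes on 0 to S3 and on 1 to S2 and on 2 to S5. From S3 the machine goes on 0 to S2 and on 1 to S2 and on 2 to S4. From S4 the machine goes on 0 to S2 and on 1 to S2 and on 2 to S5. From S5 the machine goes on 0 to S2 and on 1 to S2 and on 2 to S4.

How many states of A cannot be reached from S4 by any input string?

2

Starting at S4 and following transitions, the reachable set is {S2, S3, S4, S5}. That leaves S0, S1 unreachable — 2 in total.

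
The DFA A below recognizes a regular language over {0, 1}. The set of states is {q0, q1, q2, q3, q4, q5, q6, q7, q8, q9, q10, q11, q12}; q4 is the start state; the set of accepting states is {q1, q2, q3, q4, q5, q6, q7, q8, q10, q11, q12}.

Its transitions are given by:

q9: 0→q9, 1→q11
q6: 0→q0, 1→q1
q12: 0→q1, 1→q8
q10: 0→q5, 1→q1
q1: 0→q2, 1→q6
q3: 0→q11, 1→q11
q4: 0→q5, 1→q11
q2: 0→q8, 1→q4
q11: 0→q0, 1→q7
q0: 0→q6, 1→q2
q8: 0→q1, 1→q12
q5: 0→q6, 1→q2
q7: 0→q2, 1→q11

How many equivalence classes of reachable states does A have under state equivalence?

Reachable states from the start: {q0,q1,q2,q4,q5,q6,q7,q8,q11,q12}. Unreachable: {q3,q9,q10} — drop them.
Initial partition by acceptance: {q1,q2,q4,q5,q6,q7,q8,q11,q12} | {q0}.
Split {q1,q2,q4,q5,q6,q7,q8,q11,q12} by δ(·,0) → {q1,q2,q4,q5,q7,q8,q12} and {q6,q11}.
Refine {q1,q2,q4,q5,q7,q8,q12} on symbol 0: members go to different blocks, giving {q1,q2,q4,q7,q8,q12} and {q5}.
Refine {q1,q2,q4,q7,q8,q12} on symbol 0: members go to different blocks, giving {q1,q2,q7,q8,q12} and {q4}.
Refine {q1,q2,q7,q8,q12} on symbol 1: members go to different blocks, giving {q1,q7} and {q8,q12} and {q2}.
The partition is now stable with 7 blocks: {q1,q7} | {q0} | {q6,q11} | {q5} | {q4} | {q8,q12} | {q2}.

7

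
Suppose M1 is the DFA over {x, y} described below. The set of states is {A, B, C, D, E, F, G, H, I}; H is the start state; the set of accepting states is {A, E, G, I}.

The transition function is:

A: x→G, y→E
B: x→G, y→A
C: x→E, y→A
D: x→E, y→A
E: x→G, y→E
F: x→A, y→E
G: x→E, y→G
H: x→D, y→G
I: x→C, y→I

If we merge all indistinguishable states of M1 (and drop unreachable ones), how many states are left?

Reachable states from the start: {A,D,E,G,H}. Unreachable: {B,C,F,I} — drop them.
P0 = {A,E,G} | {D,H}.
Refine {D,H} on symbol x: members go to different blocks, giving {D} and {H}.
The partition is now stable with 3 blocks: {A,E,G} | {D} | {H}.

3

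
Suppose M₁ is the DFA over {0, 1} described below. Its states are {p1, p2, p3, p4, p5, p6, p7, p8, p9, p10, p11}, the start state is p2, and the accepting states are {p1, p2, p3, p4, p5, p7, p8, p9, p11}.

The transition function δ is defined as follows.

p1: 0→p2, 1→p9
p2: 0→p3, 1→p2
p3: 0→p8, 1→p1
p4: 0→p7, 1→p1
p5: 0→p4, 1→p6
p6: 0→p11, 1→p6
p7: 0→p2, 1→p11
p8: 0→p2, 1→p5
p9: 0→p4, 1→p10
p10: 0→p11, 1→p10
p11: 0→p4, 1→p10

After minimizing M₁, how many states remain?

5

Initial partition by acceptance: {p1,p2,p3,p4,p5,p7,p8,p9,p11} | {p6,p10}.
Split {p1,p2,p3,p4,p5,p7,p8,p9,p11} by δ(·,1) → {p1,p2,p3,p4,p7,p8} and {p5,p9,p11}.
Refine {p1,p2,p3,p4,p7,p8} on symbol 1: members go to different blocks, giving {p1,p7,p8} and {p2,p3,p4}.
Split {p2,p3,p4} by δ(·,0) → {p3,p4} and {p2}.
No further refinement is possible. Final partition (5 blocks): {p1,p7,p8} | {p6,p10} | {p5,p9,p11} | {p3,p4} | {p2}.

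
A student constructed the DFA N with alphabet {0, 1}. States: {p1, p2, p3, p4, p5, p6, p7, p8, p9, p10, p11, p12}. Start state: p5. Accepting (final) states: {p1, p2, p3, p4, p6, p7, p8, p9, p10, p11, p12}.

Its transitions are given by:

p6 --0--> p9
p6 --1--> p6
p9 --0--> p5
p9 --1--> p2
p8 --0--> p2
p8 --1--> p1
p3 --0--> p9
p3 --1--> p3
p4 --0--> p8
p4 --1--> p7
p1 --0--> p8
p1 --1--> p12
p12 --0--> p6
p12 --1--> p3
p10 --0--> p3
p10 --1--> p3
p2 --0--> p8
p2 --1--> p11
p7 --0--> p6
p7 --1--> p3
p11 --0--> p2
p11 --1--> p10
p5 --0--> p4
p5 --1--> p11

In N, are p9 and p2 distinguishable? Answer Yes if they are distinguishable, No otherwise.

All states are reachable from the start state.
P0 = {p1,p2,p3,p4,p6,p7,p8,p9,p10,p11,p12} | {p5}.
Split {p1,p2,p3,p4,p6,p7,p8,p9,p10,p11,p12} by δ(·,0) → {p1,p2,p3,p4,p6,p7,p8,p10,p11,p12} and {p9}.
Split {p1,p2,p3,p4,p6,p7,p8,p10,p11,p12} by δ(·,0) → {p1,p2,p4,p7,p8,p10,p11,p12} and {p3,p6}.
Refine {p1,p2,p4,p7,p8,p10,p11,p12} on symbol 0: members go to different blocks, giving {p1,p2,p4,p8,p11} and {p7,p10,p12}.
Split {p1,p2,p4,p8,p11} by δ(·,1) → {p1,p4,p11} and {p2,p8}.
No further refinement is possible. Final partition (6 blocks): {p1,p4,p11} | {p5} | {p9} | {p3,p6} | {p7,p10,p12} | {p2,p8}.
p9 and p2 end up in different blocks, so they are distinguishable. For instance, the string '0' is accepted from only p2.

Yes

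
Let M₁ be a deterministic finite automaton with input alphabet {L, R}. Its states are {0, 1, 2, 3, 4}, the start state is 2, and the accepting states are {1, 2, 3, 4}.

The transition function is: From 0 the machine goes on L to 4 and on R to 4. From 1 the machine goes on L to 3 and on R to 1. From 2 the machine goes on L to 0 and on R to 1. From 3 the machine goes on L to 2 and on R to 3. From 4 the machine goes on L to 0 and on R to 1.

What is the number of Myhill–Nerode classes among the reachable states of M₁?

4

Every state is reachable, so we keep all 5.
Start with accepting vs non-accepting: {1,2,3,4} | {0}.
Split {1,2,3,4} by δ(·,L) → {1,3} and {2,4}.
On input L, block {1,3} splits into {1} and {3}.
Stable partition: {1} | {0} | {2,4} | {3} — 4 equivalence classes.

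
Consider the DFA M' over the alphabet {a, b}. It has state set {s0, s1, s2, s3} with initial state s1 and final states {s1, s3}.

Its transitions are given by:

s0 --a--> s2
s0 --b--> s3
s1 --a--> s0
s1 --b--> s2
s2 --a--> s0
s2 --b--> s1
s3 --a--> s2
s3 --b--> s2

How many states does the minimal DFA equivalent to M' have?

Start with accepting vs non-accepting: {s1,s3} | {s0,s2}.
No further refinement is possible. Final partition (2 blocks): {s1,s3} | {s0,s2}.

2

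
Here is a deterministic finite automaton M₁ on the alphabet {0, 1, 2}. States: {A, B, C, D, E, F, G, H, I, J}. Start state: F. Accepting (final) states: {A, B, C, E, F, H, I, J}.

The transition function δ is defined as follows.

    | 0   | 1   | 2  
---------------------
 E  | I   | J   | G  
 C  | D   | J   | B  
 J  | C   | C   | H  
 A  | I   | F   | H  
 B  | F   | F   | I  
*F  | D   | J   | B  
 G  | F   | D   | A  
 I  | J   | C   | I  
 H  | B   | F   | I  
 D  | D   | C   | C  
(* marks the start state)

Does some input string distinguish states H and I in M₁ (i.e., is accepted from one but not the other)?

No

Reachable states from the start: {B,C,D,F,H,I,J}. Unreachable: {A,E,G} — drop them.
Start with accepting vs non-accepting: {B,C,F,H,I,J} | {D}.
On input 0, block {B,C,F,H,I,J} splits into {B,H,I,J} and {C,F}.
Split {B,H,I,J} by δ(·,0) → {B,J} and {H,I}.
No further refinement is possible. Final partition (4 blocks): {B,J} | {D} | {C,F} | {H,I}.
H and I lie in the same block of the stable partition, so they are equivalent — no string distinguishes them.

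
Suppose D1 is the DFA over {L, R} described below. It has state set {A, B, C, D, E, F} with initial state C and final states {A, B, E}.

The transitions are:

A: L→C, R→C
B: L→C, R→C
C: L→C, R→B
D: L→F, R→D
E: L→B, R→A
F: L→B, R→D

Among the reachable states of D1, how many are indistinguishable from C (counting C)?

1

First remove the unreachable states {A,D,E,F}; 2 states remain.
P0 = {B} | {C}.
Stable partition: {B} | {C} — 2 equivalence classes.
State C belongs to the block {C}, which has 1 states.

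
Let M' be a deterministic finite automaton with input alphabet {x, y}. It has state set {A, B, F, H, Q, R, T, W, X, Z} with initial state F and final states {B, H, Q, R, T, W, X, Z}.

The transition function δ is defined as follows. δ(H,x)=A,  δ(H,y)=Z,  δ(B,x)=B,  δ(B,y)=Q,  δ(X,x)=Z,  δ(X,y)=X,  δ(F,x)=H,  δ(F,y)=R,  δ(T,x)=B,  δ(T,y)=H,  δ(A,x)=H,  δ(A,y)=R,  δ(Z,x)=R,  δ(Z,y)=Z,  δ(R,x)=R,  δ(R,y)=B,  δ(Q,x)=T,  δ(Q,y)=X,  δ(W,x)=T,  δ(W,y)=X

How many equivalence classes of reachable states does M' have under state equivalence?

First remove the unreachable states {W}; 9 states remain.
P0 = {B,H,Q,R,T,X,Z} | {A,F}.
Split {B,H,Q,R,T,X,Z} by δ(·,x) → {B,Q,R,T,X,Z} and {H}.
Split {B,Q,R,T,X,Z} by δ(·,y) → {B,Q,R,X,Z} and {T}.
Refine {B,Q,R,X,Z} on symbol x: members go to different blocks, giving {B,R,X,Z} and {Q}.
Refine {B,R,X,Z} on symbol y: members go to different blocks, giving {R,X,Z} and {B}.
On input y, block {R,X,Z} splits into {X,Z} and {R}.
Refine {X,Z} on symbol x: members go to different blocks, giving {X} and {Z}.
Stable partition: {X} | {A,F} | {H} | {T} | {Q} | {B} | {R} | {Z} — 8 equivalence classes.

8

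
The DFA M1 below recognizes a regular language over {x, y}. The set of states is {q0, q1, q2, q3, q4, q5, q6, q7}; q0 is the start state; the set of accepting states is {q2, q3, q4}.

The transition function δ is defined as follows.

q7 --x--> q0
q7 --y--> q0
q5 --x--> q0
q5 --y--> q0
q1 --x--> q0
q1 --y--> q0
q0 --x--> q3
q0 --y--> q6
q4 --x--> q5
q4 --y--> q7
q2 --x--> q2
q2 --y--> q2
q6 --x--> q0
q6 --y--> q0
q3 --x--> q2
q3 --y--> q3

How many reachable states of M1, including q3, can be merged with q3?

2

Reachable states from the start: {q0,q2,q3,q6}. Unreachable: {q1,q4,q5,q7} — drop them.
P0 = {q2,q3} | {q0,q6}.
On input x, block {q0,q6} splits into {q0} and {q6}.
Stable partition: {q2,q3} | {q0} | {q6} — 3 equivalence classes.
The equivalence class containing q3 is {q2,q3}, of size 2.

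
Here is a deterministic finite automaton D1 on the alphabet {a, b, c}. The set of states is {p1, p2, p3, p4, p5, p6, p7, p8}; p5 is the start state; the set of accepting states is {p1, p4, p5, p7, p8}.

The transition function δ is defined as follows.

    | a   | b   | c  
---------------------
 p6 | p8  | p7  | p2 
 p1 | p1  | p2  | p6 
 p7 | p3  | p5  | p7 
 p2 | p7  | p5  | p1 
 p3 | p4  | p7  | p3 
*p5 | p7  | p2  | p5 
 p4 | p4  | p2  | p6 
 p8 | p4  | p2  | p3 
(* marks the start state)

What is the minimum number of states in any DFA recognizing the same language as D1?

7

Start with accepting vs non-accepting: {p1,p4,p5,p7,p8} | {p2,p3,p6}.
Split {p1,p4,p5,p7,p8} by δ(·,a) → {p1,p4,p5,p8} and {p7}.
Split {p1,p4,p5,p8} by δ(·,a) → {p1,p4,p8} and {p5}.
Split {p2,p3,p6} by δ(·,a) → {p3,p6} and {p2}.
Refine {p3,p6} on symbol c: members go to different blocks, giving {p3} and {p6}.
Refine {p1,p4,p8} on symbol c: members go to different blocks, giving {p1,p4} and {p8}.
The partition is now stable with 7 blocks: {p1,p4} | {p3} | {p7} | {p5} | {p2} | {p6} | {p8}.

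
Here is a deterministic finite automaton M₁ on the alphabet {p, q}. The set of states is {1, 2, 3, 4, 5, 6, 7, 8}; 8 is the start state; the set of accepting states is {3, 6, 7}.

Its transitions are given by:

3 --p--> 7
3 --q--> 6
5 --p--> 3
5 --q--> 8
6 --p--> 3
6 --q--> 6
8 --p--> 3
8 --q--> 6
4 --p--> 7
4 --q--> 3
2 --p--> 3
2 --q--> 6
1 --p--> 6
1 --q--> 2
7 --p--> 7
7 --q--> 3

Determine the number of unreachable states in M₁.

4

Starting at 8 and following transitions, the reachable set is {3, 6, 7, 8}. That leaves 1, 2, 4, 5 unreachable — 4 in total.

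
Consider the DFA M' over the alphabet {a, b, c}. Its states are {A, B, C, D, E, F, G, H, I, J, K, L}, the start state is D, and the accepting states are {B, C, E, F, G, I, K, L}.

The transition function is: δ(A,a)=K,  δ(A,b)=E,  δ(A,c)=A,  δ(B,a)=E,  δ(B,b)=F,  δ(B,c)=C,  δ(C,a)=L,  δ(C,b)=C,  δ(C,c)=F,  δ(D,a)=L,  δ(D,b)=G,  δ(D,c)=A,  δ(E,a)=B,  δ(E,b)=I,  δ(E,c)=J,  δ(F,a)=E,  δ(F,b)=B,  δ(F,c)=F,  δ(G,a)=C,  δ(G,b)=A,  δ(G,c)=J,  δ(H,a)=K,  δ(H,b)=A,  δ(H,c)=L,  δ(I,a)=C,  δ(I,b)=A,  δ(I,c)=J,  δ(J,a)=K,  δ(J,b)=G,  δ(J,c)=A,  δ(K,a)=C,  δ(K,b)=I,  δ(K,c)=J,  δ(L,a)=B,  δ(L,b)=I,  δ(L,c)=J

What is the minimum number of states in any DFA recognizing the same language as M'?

States {H} cannot be reached from the start state, so discard them.
Initial partition by acceptance: {B,C,E,F,G,I,K,L} | {A,D,J}.
On input b, block {B,C,E,F,G,I,K,L} splits into {B,C,E,F,K,L} and {G,I}.
Refine {B,C,E,F,K,L} on symbol b: members go to different blocks, giving {B,C,F} and {E,K,L}.
Refine {A,D,J} on symbol b: members go to different blocks, giving {D,J} and {A}.
Stable partition: {B,C,F} | {D,J} | {G,I} | {E,K,L} | {A} — 5 equivalence classes.

5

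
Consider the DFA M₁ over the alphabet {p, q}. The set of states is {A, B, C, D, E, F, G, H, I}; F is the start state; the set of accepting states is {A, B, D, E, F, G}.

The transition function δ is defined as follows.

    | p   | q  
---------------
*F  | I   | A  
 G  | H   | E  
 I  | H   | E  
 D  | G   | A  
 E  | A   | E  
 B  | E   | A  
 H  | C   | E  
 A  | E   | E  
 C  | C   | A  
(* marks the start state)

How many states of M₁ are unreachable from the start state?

No path from F leads to B, D, G; the other 6 states are all reachable.

3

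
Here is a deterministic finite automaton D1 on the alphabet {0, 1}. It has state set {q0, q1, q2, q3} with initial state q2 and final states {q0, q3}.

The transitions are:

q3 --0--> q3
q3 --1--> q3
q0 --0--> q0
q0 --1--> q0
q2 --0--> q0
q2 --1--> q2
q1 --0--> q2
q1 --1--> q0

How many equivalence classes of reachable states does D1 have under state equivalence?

First remove the unreachable states {q1,q3}; 2 states remain.
P0 = {q0} | {q2}.
No further refinement is possible. Final partition (2 blocks): {q0} | {q2}.

2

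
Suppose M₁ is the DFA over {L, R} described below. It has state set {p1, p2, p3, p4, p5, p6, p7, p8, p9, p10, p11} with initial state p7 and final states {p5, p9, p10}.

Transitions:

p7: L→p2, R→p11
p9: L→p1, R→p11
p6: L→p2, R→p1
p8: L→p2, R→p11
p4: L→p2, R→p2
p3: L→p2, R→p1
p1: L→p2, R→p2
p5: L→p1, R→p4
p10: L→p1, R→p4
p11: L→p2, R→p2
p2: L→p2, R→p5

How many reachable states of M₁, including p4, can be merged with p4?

States {p3,p6,p8,p9,p10} cannot be reached from the start state, so discard them.
P0 = {p5} | {p1,p2,p4,p7,p11}.
Split {p1,p2,p4,p7,p11} by δ(·,R) → {p1,p4,p7,p11} and {p2}.
Refine {p1,p4,p7,p11} on symbol R: members go to different blocks, giving {p1,p4,p11} and {p7}.
No further refinement is possible. Final partition (4 blocks): {p5} | {p1,p4,p11} | {p2} | {p7}.
The equivalence class containing p4 is {p1,p4,p11}, of size 3.

3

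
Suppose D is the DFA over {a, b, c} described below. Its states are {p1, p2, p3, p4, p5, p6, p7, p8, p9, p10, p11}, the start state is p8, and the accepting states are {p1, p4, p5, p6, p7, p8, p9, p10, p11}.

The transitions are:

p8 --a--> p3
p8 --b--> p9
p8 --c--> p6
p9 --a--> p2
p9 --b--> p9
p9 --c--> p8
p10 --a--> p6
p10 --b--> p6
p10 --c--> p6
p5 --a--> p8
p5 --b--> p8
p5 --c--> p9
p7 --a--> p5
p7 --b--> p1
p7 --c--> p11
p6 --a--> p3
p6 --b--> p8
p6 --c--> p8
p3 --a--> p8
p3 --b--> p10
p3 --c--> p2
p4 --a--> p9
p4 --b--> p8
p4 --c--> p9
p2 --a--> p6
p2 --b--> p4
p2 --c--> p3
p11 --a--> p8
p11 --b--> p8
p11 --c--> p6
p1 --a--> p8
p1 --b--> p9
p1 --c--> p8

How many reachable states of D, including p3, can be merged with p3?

2

First remove the unreachable states {p1,p5,p7,p11}; 7 states remain.
Initial partition by acceptance: {p4,p6,p8,p9,p10} | {p2,p3}.
Refine {p4,p6,p8,p9,p10} on symbol a: members go to different blocks, giving {p6,p8,p9} and {p4,p10}.
The partition is now stable with 3 blocks: {p6,p8,p9} | {p2,p3} | {p4,p10}.
State p3 belongs to the block {p2,p3}, which has 2 states.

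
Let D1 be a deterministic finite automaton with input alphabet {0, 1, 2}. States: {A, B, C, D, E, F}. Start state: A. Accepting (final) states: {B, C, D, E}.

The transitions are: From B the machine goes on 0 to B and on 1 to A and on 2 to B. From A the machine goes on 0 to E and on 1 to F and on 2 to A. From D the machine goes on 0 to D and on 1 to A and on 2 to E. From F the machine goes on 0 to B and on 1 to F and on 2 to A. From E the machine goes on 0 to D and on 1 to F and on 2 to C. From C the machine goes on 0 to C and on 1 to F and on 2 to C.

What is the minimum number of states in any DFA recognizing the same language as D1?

Every state is reachable, so we keep all 6.
Initial partition by acceptance: {B,C,D,E} | {A,F}.
No further refinement is possible. Final partition (2 blocks): {B,C,D,E} | {A,F}.

2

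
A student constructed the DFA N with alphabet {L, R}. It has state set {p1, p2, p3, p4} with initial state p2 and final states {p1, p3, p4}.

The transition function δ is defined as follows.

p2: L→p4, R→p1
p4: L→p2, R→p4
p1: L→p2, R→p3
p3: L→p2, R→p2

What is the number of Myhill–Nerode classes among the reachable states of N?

All states are reachable from the start state.
Initial partition by acceptance: {p1,p3,p4} | {p2}.
Refine {p1,p3,p4} on symbol R: members go to different blocks, giving {p1,p4} and {p3}.
Refine {p1,p4} on symbol R: members go to different blocks, giving {p1} and {p4}.
Stable partition: {p1} | {p2} | {p3} | {p4} — 4 equivalence classes.

4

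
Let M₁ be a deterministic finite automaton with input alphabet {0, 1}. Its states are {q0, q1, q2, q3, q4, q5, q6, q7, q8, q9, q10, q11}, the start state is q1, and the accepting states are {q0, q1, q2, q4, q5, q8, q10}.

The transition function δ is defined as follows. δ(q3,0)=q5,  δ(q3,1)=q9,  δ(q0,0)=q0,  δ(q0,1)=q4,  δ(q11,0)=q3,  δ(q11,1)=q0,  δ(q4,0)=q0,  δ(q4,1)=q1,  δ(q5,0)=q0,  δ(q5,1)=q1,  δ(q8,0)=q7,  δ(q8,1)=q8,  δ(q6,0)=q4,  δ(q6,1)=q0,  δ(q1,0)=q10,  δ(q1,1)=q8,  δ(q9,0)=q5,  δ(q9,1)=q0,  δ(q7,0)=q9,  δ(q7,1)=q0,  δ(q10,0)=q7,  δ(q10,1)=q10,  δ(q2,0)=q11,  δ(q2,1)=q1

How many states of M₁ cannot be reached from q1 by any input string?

4

No path from q1 leads to q2, q3, q6, q11; the other 8 states are all reachable.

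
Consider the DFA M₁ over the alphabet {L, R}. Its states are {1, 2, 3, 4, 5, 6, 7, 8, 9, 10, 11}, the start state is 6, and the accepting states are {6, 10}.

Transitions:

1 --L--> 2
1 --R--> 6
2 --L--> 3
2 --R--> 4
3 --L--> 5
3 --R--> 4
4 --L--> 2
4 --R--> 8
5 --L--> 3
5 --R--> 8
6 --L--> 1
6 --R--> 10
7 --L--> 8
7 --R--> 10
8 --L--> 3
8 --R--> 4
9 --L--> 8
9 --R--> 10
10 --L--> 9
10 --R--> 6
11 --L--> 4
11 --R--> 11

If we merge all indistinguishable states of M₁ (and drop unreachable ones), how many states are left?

3

First remove the unreachable states {7,11}; 9 states remain.
Initial partition by acceptance: {6,10} | {1,2,3,4,5,8,9}.
On input R, block {1,2,3,4,5,8,9} splits into {2,3,4,5,8} and {1,9}.
The partition is now stable with 3 blocks: {6,10} | {2,3,4,5,8} | {1,9}.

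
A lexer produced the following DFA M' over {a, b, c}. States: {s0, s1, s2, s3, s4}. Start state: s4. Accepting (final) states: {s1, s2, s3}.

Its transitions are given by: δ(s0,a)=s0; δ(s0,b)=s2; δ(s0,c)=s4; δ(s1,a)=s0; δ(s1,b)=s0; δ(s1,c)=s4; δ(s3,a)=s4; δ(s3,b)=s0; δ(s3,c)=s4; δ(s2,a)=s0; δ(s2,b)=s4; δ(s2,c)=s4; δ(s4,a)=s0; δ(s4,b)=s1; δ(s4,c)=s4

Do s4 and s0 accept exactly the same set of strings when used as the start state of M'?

Yes

States {s3} cannot be reached from the start state, so discard them.
P0 = {s1,s2} | {s0,s4}.
No further refinement is possible. Final partition (2 blocks): {s1,s2} | {s0,s4}.
s4 and s0 lie in the same block of the stable partition, so they are equivalent — no string distinguishes them.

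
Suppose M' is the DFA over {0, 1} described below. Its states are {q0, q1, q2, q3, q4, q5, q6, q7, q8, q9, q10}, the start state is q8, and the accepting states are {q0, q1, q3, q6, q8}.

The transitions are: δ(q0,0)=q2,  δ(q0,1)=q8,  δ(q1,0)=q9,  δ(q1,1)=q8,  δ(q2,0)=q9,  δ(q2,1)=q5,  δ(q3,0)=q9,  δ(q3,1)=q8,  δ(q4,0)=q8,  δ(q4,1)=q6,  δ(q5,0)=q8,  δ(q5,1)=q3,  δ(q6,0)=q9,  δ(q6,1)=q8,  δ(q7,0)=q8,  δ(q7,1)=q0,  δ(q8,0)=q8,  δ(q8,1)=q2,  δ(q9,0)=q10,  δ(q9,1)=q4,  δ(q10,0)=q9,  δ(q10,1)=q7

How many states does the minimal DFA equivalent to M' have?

4

First remove the unreachable states {q1}; 10 states remain.
P0 = {q0,q3,q6,q8} | {q2,q4,q5,q7,q9,q10}.
Split {q0,q3,q6,q8} by δ(·,0) → {q0,q3,q6} and {q8}.
On input 0, block {q2,q4,q5,q7,q9,q10} splits into {q2,q9,q10} and {q4,q5,q7}.
The partition is now stable with 4 blocks: {q0,q3,q6} | {q2,q9,q10} | {q8} | {q4,q5,q7}.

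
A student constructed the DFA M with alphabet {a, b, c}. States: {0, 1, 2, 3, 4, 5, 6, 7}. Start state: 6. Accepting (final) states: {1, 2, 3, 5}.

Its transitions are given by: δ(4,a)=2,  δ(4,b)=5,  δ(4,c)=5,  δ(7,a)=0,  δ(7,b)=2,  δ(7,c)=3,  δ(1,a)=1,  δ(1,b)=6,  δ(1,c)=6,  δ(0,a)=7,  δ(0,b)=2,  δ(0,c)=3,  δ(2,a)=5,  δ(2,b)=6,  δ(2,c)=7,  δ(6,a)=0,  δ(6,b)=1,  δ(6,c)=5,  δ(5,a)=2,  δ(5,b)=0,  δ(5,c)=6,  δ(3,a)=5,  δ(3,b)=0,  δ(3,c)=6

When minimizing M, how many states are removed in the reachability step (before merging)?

BFS from 6 reaches {0, 1, 2, 3, 5, 6, 7}; the 1 state(s) 4 are never visited.

1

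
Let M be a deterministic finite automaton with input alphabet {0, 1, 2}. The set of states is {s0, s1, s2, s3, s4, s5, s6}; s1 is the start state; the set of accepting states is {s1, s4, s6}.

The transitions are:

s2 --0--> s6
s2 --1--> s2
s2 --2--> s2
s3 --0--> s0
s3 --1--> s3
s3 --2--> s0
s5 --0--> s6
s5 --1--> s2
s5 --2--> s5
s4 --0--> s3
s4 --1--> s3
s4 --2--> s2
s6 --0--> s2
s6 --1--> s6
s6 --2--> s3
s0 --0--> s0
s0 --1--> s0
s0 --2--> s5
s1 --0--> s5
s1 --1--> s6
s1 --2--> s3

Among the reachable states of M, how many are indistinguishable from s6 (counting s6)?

States {s4} cannot be reached from the start state, so discard them.
P0 = {s1,s6} | {s0,s2,s3,s5}.
Refine {s0,s2,s3,s5} on symbol 0: members go to different blocks, giving {s0,s3} and {s2,s5}.
Refine {s0,s3} on symbol 2: members go to different blocks, giving {s0} and {s3}.
The partition is now stable with 4 blocks: {s1,s6} | {s0} | {s2,s5} | {s3}.
State s6 belongs to the block {s1,s6}, which has 2 states.

2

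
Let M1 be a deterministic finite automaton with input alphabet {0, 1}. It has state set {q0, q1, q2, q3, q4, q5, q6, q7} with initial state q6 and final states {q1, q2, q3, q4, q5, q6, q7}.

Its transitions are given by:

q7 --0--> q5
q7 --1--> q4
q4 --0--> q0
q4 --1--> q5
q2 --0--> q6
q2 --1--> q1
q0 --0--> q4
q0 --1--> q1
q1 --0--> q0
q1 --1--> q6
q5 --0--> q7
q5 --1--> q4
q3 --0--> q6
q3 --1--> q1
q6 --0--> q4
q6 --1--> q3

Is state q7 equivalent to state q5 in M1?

Yes

First remove the unreachable states {q2}; 7 states remain.
P0 = {q1,q3,q4,q5,q6,q7} | {q0}.
On input 0, block {q1,q3,q4,q5,q6,q7} splits into {q3,q5,q6,q7} and {q1,q4}.
On input 0, block {q3,q5,q6,q7} splits into {q3,q5,q7} and {q6}.
On input 0, block {q3,q5,q7} splits into {q5,q7} and {q3}.
Split {q1,q4} by δ(·,1) → {q1} and {q4}.
Stable partition: {q5,q7} | {q0} | {q1} | {q6} | {q3} | {q4} — 6 equivalence classes.
q7 and q5 lie in the same block of the stable partition, so they are equivalent — no string distinguishes them.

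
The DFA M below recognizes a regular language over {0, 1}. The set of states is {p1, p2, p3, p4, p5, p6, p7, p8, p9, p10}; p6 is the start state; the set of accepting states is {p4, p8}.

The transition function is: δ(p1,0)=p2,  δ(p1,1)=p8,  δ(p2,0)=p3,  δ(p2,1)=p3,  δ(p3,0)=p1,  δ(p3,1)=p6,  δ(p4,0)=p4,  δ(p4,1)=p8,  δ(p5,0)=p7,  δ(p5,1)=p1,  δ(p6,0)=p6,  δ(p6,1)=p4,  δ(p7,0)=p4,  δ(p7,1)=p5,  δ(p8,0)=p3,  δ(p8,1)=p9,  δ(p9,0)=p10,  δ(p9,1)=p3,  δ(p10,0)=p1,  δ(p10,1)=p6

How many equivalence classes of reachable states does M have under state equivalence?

Reachable states from the start: {p1,p2,p3,p4,p6,p8,p9,p10}. Unreachable: {p5,p7} — drop them.
Start with accepting vs non-accepting: {p4,p8} | {p1,p2,p3,p6,p9,p10}.
On input 0, block {p4,p8} splits into {p4} and {p8}.
Split {p1,p2,p3,p6,p9,p10} by δ(·,1) → {p2,p3,p9,p10} and {p1} and {p6}.
Split {p2,p3,p9,p10} by δ(·,0) → {p2,p9} and {p3,p10}.
No further refinement is possible. Final partition (6 blocks): {p4} | {p2,p9} | {p8} | {p1} | {p6} | {p3,p10}.

6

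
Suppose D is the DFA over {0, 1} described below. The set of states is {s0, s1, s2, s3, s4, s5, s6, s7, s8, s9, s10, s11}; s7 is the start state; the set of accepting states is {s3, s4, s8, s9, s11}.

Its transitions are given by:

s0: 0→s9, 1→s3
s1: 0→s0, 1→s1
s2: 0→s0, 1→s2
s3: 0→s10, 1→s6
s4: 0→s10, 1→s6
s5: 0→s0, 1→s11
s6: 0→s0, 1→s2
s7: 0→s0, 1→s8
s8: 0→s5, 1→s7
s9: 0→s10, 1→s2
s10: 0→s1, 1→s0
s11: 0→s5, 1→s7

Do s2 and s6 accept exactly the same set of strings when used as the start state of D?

Yes

States {s4} cannot be reached from the start state, so discard them.
Start with accepting vs non-accepting: {s3,s8,s9,s11} | {s0,s1,s2,s5,s6,s7,s10}.
Split {s0,s1,s2,s5,s6,s7,s10} by δ(·,0) → {s1,s2,s5,s6,s7,s10} and {s0}.
Refine {s1,s2,s5,s6,s7,s10} on symbol 0: members go to different blocks, giving {s1,s2,s5,s6,s7} and {s10}.
Split {s3,s8,s9,s11} by δ(·,0) → {s3,s9} and {s8,s11}.
On input 1, block {s1,s2,s5,s6,s7} splits into {s1,s2,s6} and {s5,s7}.
No further refinement is possible. Final partition (6 blocks): {s3,s9} | {s1,s2,s6} | {s0} | {s10} | {s8,s11} | {s5,s7}.
s2 and s6 lie in the same block of the stable partition, so they are equivalent — no string distinguishes them.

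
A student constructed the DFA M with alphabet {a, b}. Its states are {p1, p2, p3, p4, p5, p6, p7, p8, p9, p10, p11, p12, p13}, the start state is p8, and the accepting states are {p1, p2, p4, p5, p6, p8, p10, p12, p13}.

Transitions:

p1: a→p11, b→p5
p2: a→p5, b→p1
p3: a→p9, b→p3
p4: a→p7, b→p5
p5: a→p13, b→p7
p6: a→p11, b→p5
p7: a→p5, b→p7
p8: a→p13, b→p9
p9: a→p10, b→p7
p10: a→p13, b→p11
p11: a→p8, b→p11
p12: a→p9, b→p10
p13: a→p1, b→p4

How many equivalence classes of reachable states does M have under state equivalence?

4

States {p2,p3,p6,p12} cannot be reached from the start state, so discard them.
P0 = {p1,p4,p5,p8,p10,p13} | {p7,p9,p11}.
Refine {p1,p4,p5,p8,p10,p13} on symbol a: members go to different blocks, giving {p5,p8,p10,p13} and {p1,p4}.
On input a, block {p5,p8,p10,p13} splits into {p5,p8,p10} and {p13}.
The partition is now stable with 4 blocks: {p5,p8,p10} | {p7,p9,p11} | {p1,p4} | {p13}.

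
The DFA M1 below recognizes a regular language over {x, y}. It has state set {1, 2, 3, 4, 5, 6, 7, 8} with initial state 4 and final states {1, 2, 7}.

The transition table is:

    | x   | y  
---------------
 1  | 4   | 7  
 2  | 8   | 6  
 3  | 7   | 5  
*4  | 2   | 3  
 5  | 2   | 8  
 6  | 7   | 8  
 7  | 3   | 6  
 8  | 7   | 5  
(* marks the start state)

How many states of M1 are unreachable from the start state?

1

BFS from 4 reaches {2, 3, 4, 5, 6, 7, 8}; the 1 state(s) 1 are never visited.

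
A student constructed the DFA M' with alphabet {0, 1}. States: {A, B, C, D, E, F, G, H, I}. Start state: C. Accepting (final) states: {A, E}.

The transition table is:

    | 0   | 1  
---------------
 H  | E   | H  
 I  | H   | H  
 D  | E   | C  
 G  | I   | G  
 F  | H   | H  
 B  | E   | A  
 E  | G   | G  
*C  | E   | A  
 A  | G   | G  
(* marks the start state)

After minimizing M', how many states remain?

States {B,D,F} cannot be reached from the start state, so discard them.
Initial partition by acceptance: {A,E} | {C,G,H,I}.
Refine {C,G,H,I} on symbol 0: members go to different blocks, giving {C,H} and {G,I}.
Split {C,H} by δ(·,1) → {C} and {H}.
Split {G,I} by δ(·,0) → {G} and {I}.
No further refinement is possible. Final partition (5 blocks): {A,E} | {C} | {G} | {H} | {I}.

5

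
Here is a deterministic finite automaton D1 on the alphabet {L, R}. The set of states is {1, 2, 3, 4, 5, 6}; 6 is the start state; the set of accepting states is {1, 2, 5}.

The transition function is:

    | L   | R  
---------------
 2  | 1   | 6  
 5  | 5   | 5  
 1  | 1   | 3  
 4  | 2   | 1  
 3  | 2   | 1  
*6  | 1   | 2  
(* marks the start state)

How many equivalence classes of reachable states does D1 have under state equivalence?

States {4,5} cannot be reached from the start state, so discard them.
Start with accepting vs non-accepting: {1,2} | {3,6}.
No further refinement is possible. Final partition (2 blocks): {1,2} | {3,6}.

2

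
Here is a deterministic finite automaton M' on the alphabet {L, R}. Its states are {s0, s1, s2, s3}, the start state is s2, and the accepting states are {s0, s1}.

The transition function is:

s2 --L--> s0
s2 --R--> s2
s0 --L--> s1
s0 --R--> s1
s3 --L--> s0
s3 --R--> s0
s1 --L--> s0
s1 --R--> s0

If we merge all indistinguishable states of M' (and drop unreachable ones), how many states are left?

2

Reachable states from the start: {s0,s1,s2}. Unreachable: {s3} — drop them.
Start with accepting vs non-accepting: {s0,s1} | {s2}.
No further refinement is possible. Final partition (2 blocks): {s0,s1} | {s2}.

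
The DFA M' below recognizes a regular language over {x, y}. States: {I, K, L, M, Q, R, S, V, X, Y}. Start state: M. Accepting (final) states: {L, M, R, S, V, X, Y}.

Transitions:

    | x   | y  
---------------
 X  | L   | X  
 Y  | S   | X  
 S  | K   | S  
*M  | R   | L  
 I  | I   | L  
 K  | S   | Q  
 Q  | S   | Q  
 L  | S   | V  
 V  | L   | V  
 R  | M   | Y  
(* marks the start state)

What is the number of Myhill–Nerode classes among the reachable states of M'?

States {I} cannot be reached from the start state, so discard them.
Initial partition by acceptance: {L,M,R,S,V,X,Y} | {K,Q}.
Split {L,M,R,S,V,X,Y} by δ(·,x) → {L,M,R,V,X,Y} and {S}.
Refine {L,M,R,V,X,Y} on symbol x: members go to different blocks, giving {M,R,V,X} and {L,Y}.
Refine {M,R,V,X} on symbol x: members go to different blocks, giving {M,R} and {V,X}.
Stable partition: {M,R} | {K,Q} | {S} | {L,Y} | {V,X} — 5 equivalence classes.

5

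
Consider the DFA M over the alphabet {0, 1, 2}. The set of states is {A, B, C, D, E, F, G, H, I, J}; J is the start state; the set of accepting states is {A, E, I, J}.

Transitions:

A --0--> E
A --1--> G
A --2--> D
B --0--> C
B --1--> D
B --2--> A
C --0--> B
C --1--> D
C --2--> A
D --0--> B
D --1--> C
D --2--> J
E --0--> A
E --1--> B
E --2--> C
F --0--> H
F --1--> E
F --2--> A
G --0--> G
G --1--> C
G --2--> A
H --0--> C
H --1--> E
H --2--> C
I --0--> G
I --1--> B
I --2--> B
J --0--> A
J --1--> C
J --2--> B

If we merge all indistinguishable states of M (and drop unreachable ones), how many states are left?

2

First remove the unreachable states {F,H,I}; 7 states remain.
Start with accepting vs non-accepting: {A,E,J} | {B,C,D,G}.
No further refinement is possible. Final partition (2 blocks): {A,E,J} | {B,C,D,G}.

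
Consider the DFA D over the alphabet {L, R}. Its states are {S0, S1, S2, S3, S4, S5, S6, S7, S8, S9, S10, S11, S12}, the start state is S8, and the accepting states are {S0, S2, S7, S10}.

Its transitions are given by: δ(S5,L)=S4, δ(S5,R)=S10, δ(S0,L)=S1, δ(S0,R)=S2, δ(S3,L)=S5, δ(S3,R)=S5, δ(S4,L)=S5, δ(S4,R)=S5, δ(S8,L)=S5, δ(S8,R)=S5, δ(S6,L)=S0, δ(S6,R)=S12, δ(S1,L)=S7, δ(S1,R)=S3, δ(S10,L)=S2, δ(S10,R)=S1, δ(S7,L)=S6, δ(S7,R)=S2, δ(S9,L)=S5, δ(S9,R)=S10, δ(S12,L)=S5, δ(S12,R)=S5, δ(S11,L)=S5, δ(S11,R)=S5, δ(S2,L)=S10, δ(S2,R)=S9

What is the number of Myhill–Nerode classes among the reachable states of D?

7

First remove the unreachable states {S11}; 12 states remain.
Initial partition by acceptance: {S0,S2,S7,S10} | {S1,S3,S4,S5,S6,S8,S9,S12}.
Refine {S0,S2,S7,S10} on symbol L: members go to different blocks, giving {S0,S7} and {S2,S10}.
On input L, block {S1,S3,S4,S5,S6,S8,S9,S12} splits into {S3,S4,S5,S8,S9,S12} and {S1,S6}.
Split {S3,S4,S5,S8,S9,S12} by δ(·,R) → {S3,S4,S8,S12} and {S5,S9}.
Refine {S2,S10} on symbol R: members go to different blocks, giving {S2} and {S10}.
Refine {S5,S9} on symbol L: members go to different blocks, giving {S5} and {S9}.
No further refinement is possible. Final partition (7 blocks): {S0,S7} | {S3,S4,S8,S12} | {S2} | {S1,S6} | {S5} | {S10} | {S9}.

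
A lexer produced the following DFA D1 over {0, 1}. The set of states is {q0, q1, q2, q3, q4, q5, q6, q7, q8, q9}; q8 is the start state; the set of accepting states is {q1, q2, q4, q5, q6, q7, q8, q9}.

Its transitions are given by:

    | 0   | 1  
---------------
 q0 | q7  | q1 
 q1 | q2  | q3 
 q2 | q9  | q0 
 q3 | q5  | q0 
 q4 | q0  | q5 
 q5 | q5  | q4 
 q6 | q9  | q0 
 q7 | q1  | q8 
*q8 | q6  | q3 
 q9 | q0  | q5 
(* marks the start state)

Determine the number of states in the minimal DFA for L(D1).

All states are reachable from the start state.
Start with accepting vs non-accepting: {q1,q2,q4,q5,q6,q7,q8,q9} | {q0,q3}.
Split {q1,q2,q4,q5,q6,q7,q8,q9} by δ(·,0) → {q1,q2,q5,q6,q7,q8} and {q4,q9}.
Refine {q1,q2,q5,q6,q7,q8} on symbol 0: members go to different blocks, giving {q1,q5,q7,q8} and {q2,q6}.
On input 0, block {q1,q5,q7,q8} splits into {q1,q8} and {q5,q7}.
Split {q0,q3} by δ(·,1) → {q0} and {q3}.
Refine {q5,q7} on symbol 0: members go to different blocks, giving {q5} and {q7}.
No further refinement is possible. Final partition (7 blocks): {q1,q8} | {q0} | {q4,q9} | {q2,q6} | {q5} | {q3} | {q7}.

7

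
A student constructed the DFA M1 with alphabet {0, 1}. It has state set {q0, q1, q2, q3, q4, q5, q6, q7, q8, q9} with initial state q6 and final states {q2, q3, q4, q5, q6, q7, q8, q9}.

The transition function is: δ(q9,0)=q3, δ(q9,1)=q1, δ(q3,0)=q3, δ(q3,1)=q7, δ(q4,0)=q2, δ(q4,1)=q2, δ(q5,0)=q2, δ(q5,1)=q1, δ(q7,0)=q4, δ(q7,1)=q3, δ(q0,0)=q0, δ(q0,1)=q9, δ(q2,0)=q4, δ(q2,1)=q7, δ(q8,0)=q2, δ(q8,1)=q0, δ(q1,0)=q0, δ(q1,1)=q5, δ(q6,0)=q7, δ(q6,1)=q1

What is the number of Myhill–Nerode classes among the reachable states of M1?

3

First remove the unreachable states {q8}; 9 states remain.
Start with accepting vs non-accepting: {q2,q3,q4,q5,q6,q7,q9} | {q0,q1}.
Refine {q2,q3,q4,q5,q6,q7,q9} on symbol 1: members go to different blocks, giving {q2,q3,q4,q7} and {q5,q6,q9}.
Stable partition: {q2,q3,q4,q7} | {q0,q1} | {q5,q6,q9} — 3 equivalence classes.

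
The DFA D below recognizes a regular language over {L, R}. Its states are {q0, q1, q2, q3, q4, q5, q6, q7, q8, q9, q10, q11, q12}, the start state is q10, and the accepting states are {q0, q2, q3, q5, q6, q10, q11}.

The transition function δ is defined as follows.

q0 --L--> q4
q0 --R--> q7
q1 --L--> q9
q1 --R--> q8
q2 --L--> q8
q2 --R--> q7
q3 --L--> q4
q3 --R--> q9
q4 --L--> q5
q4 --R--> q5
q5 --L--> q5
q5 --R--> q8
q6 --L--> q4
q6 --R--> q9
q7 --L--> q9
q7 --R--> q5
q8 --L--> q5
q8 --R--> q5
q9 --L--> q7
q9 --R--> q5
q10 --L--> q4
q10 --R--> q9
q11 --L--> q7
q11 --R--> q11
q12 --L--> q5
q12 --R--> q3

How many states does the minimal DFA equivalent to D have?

States {q0,q1,q2,q3,q6,q11,q12} cannot be reached from the start state, so discard them.
Initial partition by acceptance: {q5,q10} | {q4,q7,q8,q9}.
On input L, block {q5,q10} splits into {q5} and {q10}.
On input L, block {q4,q7,q8,q9} splits into {q4,q8} and {q7,q9}.
No further refinement is possible. Final partition (4 blocks): {q5} | {q4,q8} | {q10} | {q7,q9}.

4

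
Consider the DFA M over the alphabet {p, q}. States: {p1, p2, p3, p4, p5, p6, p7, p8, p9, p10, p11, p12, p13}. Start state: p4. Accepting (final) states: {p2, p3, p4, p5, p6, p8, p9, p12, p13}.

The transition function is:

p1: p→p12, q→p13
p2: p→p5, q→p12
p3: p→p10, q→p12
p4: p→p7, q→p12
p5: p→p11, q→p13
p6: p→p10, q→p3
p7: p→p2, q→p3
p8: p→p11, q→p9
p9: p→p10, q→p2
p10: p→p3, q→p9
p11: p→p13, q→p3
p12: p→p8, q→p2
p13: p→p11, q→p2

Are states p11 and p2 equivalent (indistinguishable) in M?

States {p1,p6} cannot be reached from the start state, so discard them.
Start with accepting vs non-accepting: {p2,p3,p4,p5,p8,p9,p12,p13} | {p7,p10,p11}.
On input p, block {p2,p3,p4,p5,p8,p9,p12,p13} splits into {p3,p4,p5,p8,p9,p13} and {p2,p12}.
Split {p3,p4,p5,p8,p9,p13} by δ(·,q) → {p3,p4,p9,p13} and {p5,p8}.
On input p, block {p7,p10,p11} splits into {p10,p11} and {p7}.
Refine {p3,p4,p9,p13} on symbol p: members go to different blocks, giving {p3,p9,p13} and {p4}.
Stable partition: {p3,p9,p13} | {p10,p11} | {p2,p12} | {p5,p8} | {p7} | {p4} — 6 equivalence classes.
p11 and p2 end up in different blocks, so they are distinguishable. For instance, the string 'ε' is accepted from only p2.

No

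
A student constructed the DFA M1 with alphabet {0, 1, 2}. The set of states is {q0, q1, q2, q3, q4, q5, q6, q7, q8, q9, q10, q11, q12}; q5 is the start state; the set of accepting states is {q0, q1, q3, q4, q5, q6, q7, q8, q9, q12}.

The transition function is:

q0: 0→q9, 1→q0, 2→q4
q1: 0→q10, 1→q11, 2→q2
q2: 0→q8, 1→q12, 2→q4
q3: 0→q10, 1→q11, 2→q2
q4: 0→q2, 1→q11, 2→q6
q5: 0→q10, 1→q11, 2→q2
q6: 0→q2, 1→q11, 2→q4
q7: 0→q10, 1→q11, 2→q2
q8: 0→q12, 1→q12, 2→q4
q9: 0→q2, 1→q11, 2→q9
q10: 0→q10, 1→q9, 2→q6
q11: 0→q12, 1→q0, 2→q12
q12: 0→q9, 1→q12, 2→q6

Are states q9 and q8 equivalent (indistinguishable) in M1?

No

States {q1,q3,q7} cannot be reached from the start state, so discard them.
Initial partition by acceptance: {q0,q4,q5,q6,q8,q9,q12} | {q2,q10,q11}.
Refine {q0,q4,q5,q6,q8,q9,q12} on symbol 0: members go to different blocks, giving {q4,q5,q6,q9} and {q0,q8,q12}.
Refine {q4,q5,q6,q9} on symbol 2: members go to different blocks, giving {q4,q6,q9} and {q5}.
Refine {q2,q10,q11} on symbol 0: members go to different blocks, giving {q2,q11} and {q10}.
Split {q2,q11} by δ(·,2) → {q2} and {q11}.
Refine {q0,q8,q12} on symbol 0: members go to different blocks, giving {q0,q12} and {q8}.
The partition is now stable with 7 blocks: {q4,q6,q9} | {q2} | {q0,q12} | {q5} | {q10} | {q11} | {q8}.
q9 and q8 end up in different blocks, so they are distinguishable. For instance, the string '0' is accepted from only q8.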